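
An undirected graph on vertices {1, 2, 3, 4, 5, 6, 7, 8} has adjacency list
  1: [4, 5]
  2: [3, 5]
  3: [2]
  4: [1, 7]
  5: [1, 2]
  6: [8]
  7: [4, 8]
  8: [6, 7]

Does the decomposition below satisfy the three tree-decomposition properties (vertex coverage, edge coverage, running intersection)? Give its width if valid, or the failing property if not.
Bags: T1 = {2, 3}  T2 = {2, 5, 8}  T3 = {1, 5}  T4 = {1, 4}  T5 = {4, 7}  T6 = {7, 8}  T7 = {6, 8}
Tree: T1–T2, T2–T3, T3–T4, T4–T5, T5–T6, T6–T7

No — bags containing vertex 8 are not connected in the tree.

A tree decomposition must satisfy three properties: every vertex lies in some bag; for every edge, both endpoints lie together in some bag; and for every vertex, the bags containing it form a connected subtree. Here bags containing vertex 8 are not connected in the tree, so the decomposition is invalid.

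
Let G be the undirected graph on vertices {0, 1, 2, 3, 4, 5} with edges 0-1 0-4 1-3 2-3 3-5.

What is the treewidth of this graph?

1

A width-1 tree decomposition is:
Bags: B1 = {0, 1}  B2 = {1, 3}  B3 = {3, 5}  B4 = {2, 3}  B5 = {0, 4}
Tree: B1–B2, B2–B3, B3–B4, B1–B5
Each bag holds 2 vertices, so the decomposition has width 1, which upper-bounds the treewidth. Any graph with an edge has treewidth ≥ 1, and G has the edge 0–1. Combining the bounds, tw(G) = 1.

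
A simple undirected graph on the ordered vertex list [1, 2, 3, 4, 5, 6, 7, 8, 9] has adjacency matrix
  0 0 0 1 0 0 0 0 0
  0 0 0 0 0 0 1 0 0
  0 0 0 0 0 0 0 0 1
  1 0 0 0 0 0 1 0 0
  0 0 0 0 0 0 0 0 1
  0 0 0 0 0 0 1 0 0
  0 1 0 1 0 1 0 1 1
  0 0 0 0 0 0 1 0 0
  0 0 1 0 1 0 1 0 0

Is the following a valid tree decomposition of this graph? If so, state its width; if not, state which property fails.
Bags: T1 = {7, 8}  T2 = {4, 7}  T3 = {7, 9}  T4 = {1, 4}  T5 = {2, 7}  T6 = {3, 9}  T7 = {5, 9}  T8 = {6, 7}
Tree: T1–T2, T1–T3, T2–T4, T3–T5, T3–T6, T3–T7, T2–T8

Yes; width 1.

Vertex coverage: the bags together contain {1, 2, 3, 4, 5, 6, 7, 8, 9}, the full vertex set. Edge coverage: each edge of G has both endpoints in at least one bag. Running intersection: for every vertex, the bags containing it form a connected subtree. All three properties hold, so this is a valid tree decomposition of width max|bag| − 1 = 1, and hence tw(G) ≤ 1.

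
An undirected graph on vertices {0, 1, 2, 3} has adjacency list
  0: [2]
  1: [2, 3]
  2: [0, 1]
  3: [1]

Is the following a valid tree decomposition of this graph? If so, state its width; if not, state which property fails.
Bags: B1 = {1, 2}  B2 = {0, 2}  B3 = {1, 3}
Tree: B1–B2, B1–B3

Checking the three conditions: (i) the bags cover all of {0, 1, 2, 3}; (ii) for each edge, some bag contains both endpoints; (iii) the bags containing any fixed vertex form a subtree. All hold, so the decomposition is valid with width 2 − 1 = 1.

Yes; width 1.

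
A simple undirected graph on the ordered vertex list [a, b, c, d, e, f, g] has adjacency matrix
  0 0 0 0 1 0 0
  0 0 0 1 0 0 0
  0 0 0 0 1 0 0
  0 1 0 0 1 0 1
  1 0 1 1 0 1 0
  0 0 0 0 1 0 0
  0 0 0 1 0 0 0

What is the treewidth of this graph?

1

A width-1 tree decomposition is:
Bags: B1 = {d, g}  B2 = {d, e}  B3 = {e, f}  B4 = {a, e}  B5 = {b, d}  B6 = {c, e}
Tree: B1–B2, B2–B3, B2–B4, B2–B5, B3–B6
The largest bag has 2 vertices, giving width 1; this decomposition certifies tw(G) ≤ 1. G has an edge, so its treewidth is at least 1. Combining the bounds, tw(G) = 1.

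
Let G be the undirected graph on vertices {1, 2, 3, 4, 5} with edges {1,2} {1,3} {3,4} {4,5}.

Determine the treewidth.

A width-1 tree decomposition is:
Bags: B1 = {4, 5}  B2 = {3, 4}  B3 = {1, 3}  B4 = {1, 2}
Tree: B1–B2, B2–B3, B3–B4
The largest bag has 2 vertices, giving width 1; this decomposition certifies tw(G) ≤ 1. Any graph with an edge has treewidth ≥ 1, and G has the edge 5–4. Therefore the treewidth is 1.

1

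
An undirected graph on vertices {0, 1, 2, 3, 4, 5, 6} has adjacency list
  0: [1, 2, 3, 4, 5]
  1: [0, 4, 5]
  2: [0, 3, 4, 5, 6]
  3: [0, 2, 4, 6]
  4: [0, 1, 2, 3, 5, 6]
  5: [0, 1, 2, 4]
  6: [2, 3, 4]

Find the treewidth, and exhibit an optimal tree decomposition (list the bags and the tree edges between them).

Each bag holds 4 vertices, so the decomposition has width 3, which upper-bounds the treewidth. Conversely, {0, 1, 4, 5} is a clique of size 4, and the vertices of any clique must share a bag in every tree decomposition; so some bag has ≥ 4 vertices and tw(G) ≥ 3. Hence tw(G) = 3 exactly.

Treewidth 3.
Bags: B1 = {0, 2, 4, 5}  B2 = {0, 2, 3, 4}  B3 = {0, 1, 4, 5}  B4 = {2, 3, 4, 6}
Tree: B1–B2, B1–B3, B2–B4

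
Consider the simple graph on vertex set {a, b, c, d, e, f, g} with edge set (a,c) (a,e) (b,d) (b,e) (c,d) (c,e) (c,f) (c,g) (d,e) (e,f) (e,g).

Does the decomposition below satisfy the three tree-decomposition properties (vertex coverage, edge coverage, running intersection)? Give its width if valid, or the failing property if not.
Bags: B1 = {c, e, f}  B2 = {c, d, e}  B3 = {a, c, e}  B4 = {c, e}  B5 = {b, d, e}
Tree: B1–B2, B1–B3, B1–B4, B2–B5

No — vertex g appears in no bag.

A tree decomposition must satisfy three properties: every vertex lies in some bag; for every edge, both endpoints lie together in some bag; and for every vertex, the bags containing it form a connected subtree. Here vertex g appears in no bag, so the decomposition is invalid.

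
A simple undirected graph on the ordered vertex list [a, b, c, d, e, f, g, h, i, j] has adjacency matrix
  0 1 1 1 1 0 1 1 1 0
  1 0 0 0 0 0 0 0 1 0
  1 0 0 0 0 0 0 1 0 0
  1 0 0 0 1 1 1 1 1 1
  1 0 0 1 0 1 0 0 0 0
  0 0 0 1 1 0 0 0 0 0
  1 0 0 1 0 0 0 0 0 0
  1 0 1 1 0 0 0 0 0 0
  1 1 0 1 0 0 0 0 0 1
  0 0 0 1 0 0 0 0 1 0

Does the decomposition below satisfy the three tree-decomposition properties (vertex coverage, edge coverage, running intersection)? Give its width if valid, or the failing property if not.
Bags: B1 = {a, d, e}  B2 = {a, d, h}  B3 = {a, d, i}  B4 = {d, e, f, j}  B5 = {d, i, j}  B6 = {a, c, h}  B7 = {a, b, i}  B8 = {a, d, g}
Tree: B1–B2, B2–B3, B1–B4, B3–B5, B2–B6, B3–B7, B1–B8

No — bags containing vertex j are not connected in the tree.

A tree decomposition must satisfy three properties: every vertex lies in some bag; for every edge, both endpoints lie together in some bag; and for every vertex, the bags containing it form a connected subtree. Here bags containing vertex j are not connected in the tree, so the decomposition is invalid.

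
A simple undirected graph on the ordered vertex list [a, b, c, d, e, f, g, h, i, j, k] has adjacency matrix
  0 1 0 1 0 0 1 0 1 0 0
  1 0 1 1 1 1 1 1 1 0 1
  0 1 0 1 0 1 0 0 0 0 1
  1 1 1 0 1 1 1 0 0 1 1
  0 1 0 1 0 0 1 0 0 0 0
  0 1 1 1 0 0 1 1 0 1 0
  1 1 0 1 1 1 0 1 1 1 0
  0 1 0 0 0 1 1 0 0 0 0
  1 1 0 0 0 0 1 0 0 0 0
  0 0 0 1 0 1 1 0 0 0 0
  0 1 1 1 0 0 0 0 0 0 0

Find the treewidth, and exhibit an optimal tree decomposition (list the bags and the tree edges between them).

Treewidth 3.
One such decomposition:
Bags: B1 = {b, d, e, g}  B2 = {b, d, f, g}  B3 = {a, b, d, g}  B4 = {d, f, g, j}  B5 = {b, c, d, f}  B6 = {b, f, g, h}  B7 = {a, b, g, i}  B8 = {b, c, d, k}
Tree: B1–B2, B1–B3, B2–B4, B2–B5, B2–B6, B3–B7, B5–B8

Every bag has size at most 4, so the width is 4 − 1 = 3 and tw(G) ≤ 3. Conversely, {d, f, g, j} is a clique of size 4, and the vertices of any clique must share a bag in every tree decomposition; so some bag has ≥ 4 vertices and tw(G) ≥ 3. The upper and lower bounds meet at 3, so that is the treewidth.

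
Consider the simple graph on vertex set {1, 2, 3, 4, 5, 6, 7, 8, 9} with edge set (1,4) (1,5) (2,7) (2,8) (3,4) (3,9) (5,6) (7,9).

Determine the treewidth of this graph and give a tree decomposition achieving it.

Treewidth 1.
One such decomposition:
Bags: B1 = {2, 8}  B2 = {2, 7}  B3 = {7, 9}  B4 = {3, 9}  B5 = {3, 4}  B6 = {1, 4}  B7 = {1, 5}  B8 = {5, 6}
Tree: B1–B2, B2–B3, B3–B4, B4–B5, B5–B6, B6–B7, B7–B8

Each bag holds 2 vertices, so the decomposition has width 1, which upper-bounds the treewidth. Since G has at least one edge (e.g. 8–2), it is not an edgeless graph, so tw(G) ≥ 1. The upper and lower bounds meet at 1, so that is the treewidth.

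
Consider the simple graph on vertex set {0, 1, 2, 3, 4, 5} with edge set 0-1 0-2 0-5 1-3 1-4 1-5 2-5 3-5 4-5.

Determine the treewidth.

2

A width-2 tree decomposition is:
Bags: B1 = {1, 3, 5}  B2 = {0, 1, 5}  B3 = {0, 2, 5}  B4 = {1, 4, 5}
Tree: B1–B2, B2–B3, B1–B4
Every bag has size at most 3, so the width is 3 − 1 = 2 and tw(G) ≤ 2. On the other hand G contains the 3-clique {0, 1, 5}. A clique must lie in a single bag of any decomposition, so no decomposition can have width below 2. Hence tw(G) = 2 exactly.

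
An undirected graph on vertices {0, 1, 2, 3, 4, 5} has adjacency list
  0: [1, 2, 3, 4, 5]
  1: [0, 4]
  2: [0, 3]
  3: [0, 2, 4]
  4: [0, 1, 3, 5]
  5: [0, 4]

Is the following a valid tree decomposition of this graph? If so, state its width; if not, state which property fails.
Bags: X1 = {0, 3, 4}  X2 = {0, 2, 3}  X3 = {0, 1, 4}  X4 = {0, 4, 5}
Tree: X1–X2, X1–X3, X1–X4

Vertex coverage: the bags together contain {0, 1, 2, 3, 4, 5}, the full vertex set. Edge coverage: each edge of G has both endpoints in at least one bag. Running intersection: for every vertex, the bags containing it form a connected subtree. All three properties hold, so this is a valid tree decomposition of width max|bag| − 1 = 2, and hence tw(G) ≤ 2.

Yes; width 2.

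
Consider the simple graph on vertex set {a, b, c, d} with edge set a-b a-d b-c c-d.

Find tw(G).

2

A width-2 tree decomposition is:
Bags: B1 = {a, b, d}  B2 = {b, c, d}
Tree: B1–B2
Every bag has size at most 3, so the width is 3 − 1 = 2 and tw(G) ≤ 2. The edges d–a–b–c–d form a cycle, so G is not a tree and its treewidth is at least 2. Therefore the treewidth is 2.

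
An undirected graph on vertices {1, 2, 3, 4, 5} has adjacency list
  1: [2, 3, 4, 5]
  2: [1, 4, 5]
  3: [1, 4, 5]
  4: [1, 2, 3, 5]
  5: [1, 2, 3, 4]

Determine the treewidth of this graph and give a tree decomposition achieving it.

Every bag has size at most 4, so the width is 4 − 1 = 3 and tw(G) ≤ 3. For the lower bound, the 4 vertices {1, 2, 4, 5} are pairwise adjacent, and any tree decomposition puts a clique entirely inside one bag — forcing width ≥ 3. Therefore the treewidth is 3.

Treewidth 3.
One optimal decomposition is:
Bags: B1 = {1, 3, 4, 5}  B2 = {1, 2, 4, 5}
Tree: B1–B2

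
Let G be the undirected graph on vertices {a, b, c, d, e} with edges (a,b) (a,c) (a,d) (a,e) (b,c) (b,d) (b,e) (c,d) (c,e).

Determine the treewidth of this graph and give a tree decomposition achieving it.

Each bag holds 4 vertices, so the decomposition has width 3, which upper-bounds the treewidth. For the lower bound, the 4 vertices {a, b, c, d} are pairwise adjacent, and any tree decomposition puts a clique entirely inside one bag — forcing width ≥ 3. The upper and lower bounds meet at 3, so that is the treewidth.

Treewidth 3.
One optimal decomposition is:
Bags: B1 = {a, b, c, e}  B2 = {a, b, c, d}
Tree: B1–B2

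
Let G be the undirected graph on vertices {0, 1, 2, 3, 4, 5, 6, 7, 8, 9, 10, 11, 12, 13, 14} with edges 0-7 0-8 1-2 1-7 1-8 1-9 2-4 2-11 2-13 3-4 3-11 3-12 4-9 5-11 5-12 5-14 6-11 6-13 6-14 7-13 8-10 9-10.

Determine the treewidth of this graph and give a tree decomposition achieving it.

Treewidth 3.
One such decomposition:
Bags: B1 = {5, 6, 12, 14}  B2 = {5, 6, 11, 12}  B3 = {3, 6, 11, 12}  B4 = {3, 6, 11, 13}  B5 = {2, 3, 11, 13}  B6 = {2, 3, 4, 13}  B7 = {2, 4, 7, 13}  B8 = {1, 2, 4, 7}  B9 = {1, 4, 7, 9}  B10 = {0, 1, 7, 9}  B11 = {0, 1, 8, 9}  B12 = {0, 8, 9, 10}
Tree: B1–B2, B2–B3, B3–B4, B4–B5, B5–B6, B6–B7, B7–B8, B8–B9, B9–B10, B10–B11, B11–B12

The largest bag has 4 vertices, giving width 3; this decomposition certifies tw(G) ≤ 3. For the lower bound: the 4 vertex sets {5,12,14}, {6}, {11}, {2,3,4,13} are disjoint, each induces a connected subgraph, and every pair is joined by at least one edge of G. Contracting each set to a single vertex therefore yields K_{4} as a minor, and since treewidth is minor-monotone, tw(G) ≥ tw(K_{4}) = 3. Therefore the treewidth is 3.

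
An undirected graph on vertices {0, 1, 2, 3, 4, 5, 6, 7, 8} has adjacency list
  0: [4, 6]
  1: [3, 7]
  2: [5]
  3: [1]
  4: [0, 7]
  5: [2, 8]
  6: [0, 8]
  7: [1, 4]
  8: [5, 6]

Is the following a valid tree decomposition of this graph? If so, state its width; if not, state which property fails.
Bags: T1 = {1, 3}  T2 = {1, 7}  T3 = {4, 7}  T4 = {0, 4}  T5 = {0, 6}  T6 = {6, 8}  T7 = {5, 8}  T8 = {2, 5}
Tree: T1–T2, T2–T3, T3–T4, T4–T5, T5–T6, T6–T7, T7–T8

Yes; width 1.

Vertex coverage: the bags together contain {0, 1, 2, 3, 4, 5, 6, 7, 8}, the full vertex set. Edge coverage: each edge of G has both endpoints in at least one bag. Running intersection: for every vertex, the bags containing it form a connected subtree. All three properties hold, so this is a valid tree decomposition of width max|bag| − 1 = 1, and hence tw(G) ≤ 1.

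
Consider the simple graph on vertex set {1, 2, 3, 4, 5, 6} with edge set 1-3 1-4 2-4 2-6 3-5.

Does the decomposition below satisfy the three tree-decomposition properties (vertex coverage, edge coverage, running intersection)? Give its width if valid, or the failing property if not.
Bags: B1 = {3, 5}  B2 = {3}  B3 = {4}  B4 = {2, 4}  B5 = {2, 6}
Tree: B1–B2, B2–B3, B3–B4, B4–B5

A tree decomposition must satisfy three properties: every vertex lies in some bag; for every edge, both endpoints lie together in some bag; and for every vertex, the bags containing it form a connected subtree. Here vertex 1 appears in no bag, so the decomposition is invalid.

No — vertex 1 appears in no bag.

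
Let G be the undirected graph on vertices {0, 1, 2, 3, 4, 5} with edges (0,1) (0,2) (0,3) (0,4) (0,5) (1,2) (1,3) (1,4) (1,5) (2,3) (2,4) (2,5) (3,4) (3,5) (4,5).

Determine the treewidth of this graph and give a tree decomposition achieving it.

A single bag containing all 6 vertices is trivially a valid decomposition of width 5. On the other hand G contains the 6-clique {0, 1, 2, 3, 4, 5}. A clique must lie in a single bag of any decomposition, so no decomposition can have width below 5. Therefore the treewidth is 5.

Treewidth 5.
One optimal decomposition is:
Bags: B1 = {0, 1, 2, 3, 4, 5}
Tree: (single bag)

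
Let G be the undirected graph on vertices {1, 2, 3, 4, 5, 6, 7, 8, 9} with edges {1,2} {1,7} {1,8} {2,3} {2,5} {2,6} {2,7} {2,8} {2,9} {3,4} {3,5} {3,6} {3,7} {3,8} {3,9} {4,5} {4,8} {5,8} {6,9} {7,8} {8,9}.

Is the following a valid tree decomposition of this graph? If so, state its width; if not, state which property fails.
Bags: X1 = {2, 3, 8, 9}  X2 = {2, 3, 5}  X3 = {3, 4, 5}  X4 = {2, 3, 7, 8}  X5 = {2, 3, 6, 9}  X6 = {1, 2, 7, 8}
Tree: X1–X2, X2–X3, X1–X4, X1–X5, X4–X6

No — edge (8,5) lies in no bag.

A tree decomposition must satisfy three properties: every vertex lies in some bag; for every edge, both endpoints lie together in some bag; and for every vertex, the bags containing it form a connected subtree. Here edge (8,5) lies in no bag, so the decomposition is invalid.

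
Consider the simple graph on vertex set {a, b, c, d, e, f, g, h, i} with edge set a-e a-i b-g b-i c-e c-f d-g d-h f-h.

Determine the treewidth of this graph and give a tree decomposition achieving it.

Treewidth 2.
One optimal decomposition is:
Bags: B1 = {a, b, i}  B2 = {a, b, e}  B3 = {b, c, e}  B4 = {b, c, f}  B5 = {b, f, h}  B6 = {b, d, h}  B7 = {b, d, g}
Tree: B1–B2, B2–B3, B3–B4, B4–B5, B5–B6, B6–B7

The largest bag has 3 vertices, giving width 2; this decomposition certifies tw(G) ≤ 2. The edges b–i–a–e–c–f–h–d–g–b form a cycle, so G is not a tree and its treewidth is at least 2. Combining the bounds, tw(G) = 2.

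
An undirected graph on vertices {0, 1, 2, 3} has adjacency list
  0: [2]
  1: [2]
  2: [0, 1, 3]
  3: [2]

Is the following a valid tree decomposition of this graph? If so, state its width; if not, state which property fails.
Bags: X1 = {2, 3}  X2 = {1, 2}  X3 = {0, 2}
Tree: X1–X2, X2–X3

Yes; width 1.

Every vertex of G appears in some bag (union = {0, 1, 2, 3}); every edge is covered by a bag; and for each vertex v the set of bags containing v is connected in the bag tree. The decomposition is therefore valid. The largest bag has 2 vertices, so the width is 1.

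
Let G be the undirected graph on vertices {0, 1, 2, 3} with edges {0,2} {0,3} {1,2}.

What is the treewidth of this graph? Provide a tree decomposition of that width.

Each bag holds 2 vertices, so the decomposition has width 1, which upper-bounds the treewidth. G has an edge, so its treewidth is at least 1. The upper and lower bounds meet at 1, so that is the treewidth.

Treewidth 1.
One optimal decomposition is:
Bags: B1 = {0, 2}  B2 = {1, 2}  B3 = {0, 3}
Tree: B1–B2, B1–B3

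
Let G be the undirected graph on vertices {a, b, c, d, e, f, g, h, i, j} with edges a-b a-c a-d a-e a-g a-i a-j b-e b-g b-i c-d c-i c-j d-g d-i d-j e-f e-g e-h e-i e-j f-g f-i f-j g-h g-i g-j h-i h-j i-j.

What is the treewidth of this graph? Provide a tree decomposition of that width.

Treewidth 4.
Bags: B1 = {e, f, g, i, j}  B2 = {a, e, g, i, j}  B3 = {a, d, g, i, j}  B4 = {a, c, d, i, j}  B5 = {a, b, e, g, i}  B6 = {e, g, h, i, j}
Tree: B1–B2, B2–B3, B3–B4, B2–B5, B2–B6

Each bag holds 5 vertices, so the decomposition has width 4, which upper-bounds the treewidth. For the lower bound, the 5 vertices {a, d, g, i, j} are pairwise adjacent, and any tree decomposition puts a clique entirely inside one bag — forcing width ≥ 4. Therefore the treewidth is 4.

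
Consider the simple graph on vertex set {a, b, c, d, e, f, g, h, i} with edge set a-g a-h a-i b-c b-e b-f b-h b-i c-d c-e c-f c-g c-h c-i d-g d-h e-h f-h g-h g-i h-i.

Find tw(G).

3

A width-3 tree decomposition is:
Bags: B1 = {b, c, e, h}  B2 = {b, c, f, h}  B3 = {b, c, h, i}  B4 = {c, g, h, i}  B5 = {a, g, h, i}  B6 = {c, d, g, h}
Tree: B1–B2, B2–B3, B3–B4, B4–B5, B4–B6
The largest bag has 4 vertices, giving width 3; this decomposition certifies tw(G) ≤ 3. On the other hand G contains the 4-clique {c, d, g, h}. A clique must lie in a single bag of any decomposition, so no decomposition can have width below 3. Hence tw(G) = 3 exactly.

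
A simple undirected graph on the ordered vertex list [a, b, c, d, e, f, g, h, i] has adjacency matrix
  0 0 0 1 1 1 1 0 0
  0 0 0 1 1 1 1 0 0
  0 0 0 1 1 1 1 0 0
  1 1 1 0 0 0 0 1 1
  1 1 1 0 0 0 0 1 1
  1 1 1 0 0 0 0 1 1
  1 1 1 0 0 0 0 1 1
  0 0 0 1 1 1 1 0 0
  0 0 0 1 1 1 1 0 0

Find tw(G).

4

A width-4 tree decomposition is:
Bags: B1 = {d, e, f, g, h}  B2 = {d, e, f, g, i}  B3 = {b, d, e, f, g}  B4 = {a, d, e, f, g}  B5 = {c, d, e, f, g}
Tree: B1–B2, B2–B3, B3–B4, B4–B5
The largest bag has 5 vertices, giving width 4; this decomposition certifies tw(G) ≤ 4. For the lower bound: the 5 vertex sets {f,h}, {d,i}, {b,e}, {g}, {a} are disjoint, each induces a connected subgraph, and every pair is joined by at least one edge of G. Contracting each set to a single vertex therefore yields K_{5} as a minor, and since treewidth is minor-monotone, tw(G) ≥ tw(K_{5}) = 4. Hence tw(G) = 4 exactly.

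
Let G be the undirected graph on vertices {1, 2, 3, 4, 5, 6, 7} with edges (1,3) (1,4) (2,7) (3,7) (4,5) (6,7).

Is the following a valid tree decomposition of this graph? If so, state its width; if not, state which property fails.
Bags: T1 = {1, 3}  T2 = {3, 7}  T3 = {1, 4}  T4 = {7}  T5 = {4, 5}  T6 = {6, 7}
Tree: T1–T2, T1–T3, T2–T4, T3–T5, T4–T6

A tree decomposition must satisfy three properties: every vertex lies in some bag; for every edge, both endpoints lie together in some bag; and for every vertex, the bags containing it form a connected subtree. Here vertex 2 appears in no bag, so the decomposition is invalid.

No — vertex 2 appears in no bag.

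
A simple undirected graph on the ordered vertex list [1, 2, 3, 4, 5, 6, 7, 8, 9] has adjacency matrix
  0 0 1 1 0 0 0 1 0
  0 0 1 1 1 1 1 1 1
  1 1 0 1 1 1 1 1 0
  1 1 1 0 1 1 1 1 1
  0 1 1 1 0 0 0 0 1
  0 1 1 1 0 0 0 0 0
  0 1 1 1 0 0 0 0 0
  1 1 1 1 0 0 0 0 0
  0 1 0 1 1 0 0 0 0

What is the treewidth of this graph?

3

A width-3 tree decomposition is:
Bags: B1 = {2, 3, 4, 6}  B2 = {2, 3, 4, 8}  B3 = {2, 3, 4, 5}  B4 = {1, 3, 4, 8}  B5 = {2, 4, 5, 9}  B6 = {2, 3, 4, 7}
Tree: B1–B2, B2–B3, B2–B4, B3–B5, B3–B6
Every bag has size at most 4, so the width is 4 − 1 = 3 and tw(G) ≤ 3. For the lower bound, the 4 vertices {1, 3, 4, 8} are pairwise adjacent, and any tree decomposition puts a clique entirely inside one bag — forcing width ≥ 3. Hence tw(G) = 3 exactly.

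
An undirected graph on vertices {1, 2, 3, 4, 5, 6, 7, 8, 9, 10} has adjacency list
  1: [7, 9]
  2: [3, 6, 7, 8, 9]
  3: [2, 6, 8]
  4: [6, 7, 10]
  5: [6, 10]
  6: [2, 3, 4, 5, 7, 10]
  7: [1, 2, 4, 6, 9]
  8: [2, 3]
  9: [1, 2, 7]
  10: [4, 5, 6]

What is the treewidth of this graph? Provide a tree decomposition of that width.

Each bag holds 3 vertices, so the decomposition has width 2, which upper-bounds the treewidth. Conversely, {2, 3, 8} is a clique of size 3, and the vertices of any clique must share a bag in every tree decomposition; so some bag has ≥ 3 vertices and tw(G) ≥ 2. Combining the bounds, tw(G) = 2.

Treewidth 2.
One such decomposition:
Bags: B1 = {2, 6, 7}  B2 = {2, 3, 6}  B3 = {2, 7, 9}  B4 = {1, 7, 9}  B5 = {4, 6, 7}  B6 = {2, 3, 8}  B7 = {4, 6, 10}  B8 = {5, 6, 10}
Tree: B1–B2, B1–B3, B3–B4, B1–B5, B2–B6, B5–B7, B7–B8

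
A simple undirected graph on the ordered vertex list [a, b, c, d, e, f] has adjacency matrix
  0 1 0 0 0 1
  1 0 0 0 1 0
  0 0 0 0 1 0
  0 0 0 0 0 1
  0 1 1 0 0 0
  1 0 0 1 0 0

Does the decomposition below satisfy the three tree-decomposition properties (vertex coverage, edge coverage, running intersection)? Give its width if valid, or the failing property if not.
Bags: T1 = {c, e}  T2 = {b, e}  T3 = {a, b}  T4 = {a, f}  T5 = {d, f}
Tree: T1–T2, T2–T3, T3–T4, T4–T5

Yes; width 1.

Vertex coverage: the bags together contain {a, b, c, d, e, f}, the full vertex set. Edge coverage: each edge of G has both endpoints in at least one bag. Running intersection: for every vertex, the bags containing it form a connected subtree. All three properties hold, so this is a valid tree decomposition of width max|bag| − 1 = 1, and hence tw(G) ≤ 1.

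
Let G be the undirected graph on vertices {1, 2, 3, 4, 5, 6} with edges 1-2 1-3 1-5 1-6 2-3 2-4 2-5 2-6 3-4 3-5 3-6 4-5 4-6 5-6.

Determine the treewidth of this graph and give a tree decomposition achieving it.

The largest bag has 5 vertices, giving width 4; this decomposition certifies tw(G) ≤ 4. On the other hand G contains the 5-clique {1, 2, 3, 5, 6}. A clique must lie in a single bag of any decomposition, so no decomposition can have width below 4. Combining the bounds, tw(G) = 4.

Treewidth 4.
One optimal decomposition is:
Bags: B1 = {1, 2, 3, 5, 6}  B2 = {2, 3, 4, 5, 6}
Tree: B1–B2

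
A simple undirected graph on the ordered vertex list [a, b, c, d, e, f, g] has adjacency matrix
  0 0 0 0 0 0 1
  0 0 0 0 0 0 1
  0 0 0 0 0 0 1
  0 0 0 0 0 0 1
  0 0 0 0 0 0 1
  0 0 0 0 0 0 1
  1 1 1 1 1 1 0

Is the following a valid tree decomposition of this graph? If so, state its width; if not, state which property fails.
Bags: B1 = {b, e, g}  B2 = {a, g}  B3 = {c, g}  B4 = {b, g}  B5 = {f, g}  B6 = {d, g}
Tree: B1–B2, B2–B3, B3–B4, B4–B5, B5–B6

A tree decomposition must satisfy three properties: every vertex lies in some bag; for every edge, both endpoints lie together in some bag; and for every vertex, the bags containing it form a connected subtree. Here bags containing vertex b are not connected in the tree, so the decomposition is invalid.

No — bags containing vertex b are not connected in the tree.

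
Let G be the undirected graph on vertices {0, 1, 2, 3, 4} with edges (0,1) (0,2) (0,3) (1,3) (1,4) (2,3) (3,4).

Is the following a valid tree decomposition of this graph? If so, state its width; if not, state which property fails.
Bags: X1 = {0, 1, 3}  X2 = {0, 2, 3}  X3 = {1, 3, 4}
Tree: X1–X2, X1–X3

Every vertex of G appears in some bag (union = {0, 1, 2, 3, 4}); every edge is covered by a bag; and for each vertex v the set of bags containing v is connected in the bag tree. The decomposition is therefore valid. The largest bag has 3 vertices, so the width is 2.

Yes; width 2.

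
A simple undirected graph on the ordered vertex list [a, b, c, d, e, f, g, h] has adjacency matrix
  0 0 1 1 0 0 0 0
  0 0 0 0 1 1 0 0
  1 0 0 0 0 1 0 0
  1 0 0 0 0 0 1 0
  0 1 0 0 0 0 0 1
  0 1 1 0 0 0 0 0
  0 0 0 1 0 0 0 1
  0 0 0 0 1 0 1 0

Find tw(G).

2

A width-2 tree decomposition is:
Bags: B1 = {a, d, g}  B2 = {a, c, g}  B3 = {c, f, g}  B4 = {b, f, g}  B5 = {b, e, g}  B6 = {e, g, h}
Tree: B1–B2, B2–B3, B3–B4, B4–B5, B5–B6
Each bag holds 3 vertices, so the decomposition has width 2, which upper-bounds the treewidth. Since g–d–a–c–f–b–e–h–g is a cycle in G, G is not acyclic. Forests are exactly the graphs of treewidth ≤ 1, so tw(G) ≥ 2. The upper and lower bounds meet at 2, so that is the treewidth.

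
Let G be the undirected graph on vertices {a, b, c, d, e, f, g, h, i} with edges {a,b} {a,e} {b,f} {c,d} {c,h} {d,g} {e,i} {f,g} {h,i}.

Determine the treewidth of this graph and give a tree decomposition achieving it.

Every bag has size at most 3, so the width is 3 − 1 = 2 and tw(G) ≤ 2. The edges g–d–c–h–i–e–a–b–f–g form a cycle, so G is not a tree and its treewidth is at least 2. Combining the bounds, tw(G) = 2.

Treewidth 2.
Bags: B1 = {c, d, g}  B2 = {c, g, h}  B3 = {g, h, i}  B4 = {e, g, i}  B5 = {a, e, g}  B6 = {a, b, g}  B7 = {b, f, g}
Tree: B1–B2, B2–B3, B3–B4, B4–B5, B5–B6, B6–B7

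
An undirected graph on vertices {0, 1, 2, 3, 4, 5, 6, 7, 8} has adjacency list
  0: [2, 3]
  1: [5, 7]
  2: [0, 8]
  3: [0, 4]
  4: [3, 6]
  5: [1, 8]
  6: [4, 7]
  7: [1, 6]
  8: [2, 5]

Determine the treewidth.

2

A width-2 tree decomposition is:
Bags: B1 = {4, 6, 7}  B2 = {1, 4, 7}  B3 = {1, 4, 5}  B4 = {4, 5, 8}  B5 = {2, 4, 8}  B6 = {0, 2, 4}  B7 = {0, 3, 4}
Tree: B1–B2, B2–B3, B3–B4, B4–B5, B5–B6, B6–B7
The largest bag has 3 vertices, giving width 2; this decomposition certifies tw(G) ≤ 2. For the lower bound, G contains the cycle 4–6–7–1–5–8–2–0–3–4, so G is not a forest; only forests have treewidth ≤ 1, hence tw(G) ≥ 2. The upper and lower bounds meet at 2, so that is the treewidth.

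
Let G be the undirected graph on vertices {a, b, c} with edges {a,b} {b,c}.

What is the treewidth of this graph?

A width-1 tree decomposition is:
Bags: B1 = {b, c}  B2 = {a, b}
Tree: B1–B2
The largest bag has 2 vertices, giving width 1; this decomposition certifies tw(G) ≤ 1. Any graph with an edge has treewidth ≥ 1, and G has the edge b–c. Hence tw(G) = 1 exactly.

1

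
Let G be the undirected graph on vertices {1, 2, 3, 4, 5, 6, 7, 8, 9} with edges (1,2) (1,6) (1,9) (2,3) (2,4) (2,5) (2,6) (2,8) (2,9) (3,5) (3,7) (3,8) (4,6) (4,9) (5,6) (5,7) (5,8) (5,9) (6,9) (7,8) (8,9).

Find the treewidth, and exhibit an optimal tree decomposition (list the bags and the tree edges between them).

The largest bag has 4 vertices, giving width 3; this decomposition certifies tw(G) ≤ 3. For the lower bound, the 4 vertices {2, 5, 8, 9} are pairwise adjacent, and any tree decomposition puts a clique entirely inside one bag — forcing width ≥ 3. The upper and lower bounds meet at 3, so that is the treewidth.

Treewidth 3.
Bags: B1 = {2, 4, 6, 9}  B2 = {2, 5, 6, 9}  B3 = {1, 2, 6, 9}  B4 = {2, 5, 8, 9}  B5 = {2, 3, 5, 8}  B6 = {3, 5, 7, 8}
Tree: B1–B2, B2–B3, B2–B4, B4–B5, B5–B6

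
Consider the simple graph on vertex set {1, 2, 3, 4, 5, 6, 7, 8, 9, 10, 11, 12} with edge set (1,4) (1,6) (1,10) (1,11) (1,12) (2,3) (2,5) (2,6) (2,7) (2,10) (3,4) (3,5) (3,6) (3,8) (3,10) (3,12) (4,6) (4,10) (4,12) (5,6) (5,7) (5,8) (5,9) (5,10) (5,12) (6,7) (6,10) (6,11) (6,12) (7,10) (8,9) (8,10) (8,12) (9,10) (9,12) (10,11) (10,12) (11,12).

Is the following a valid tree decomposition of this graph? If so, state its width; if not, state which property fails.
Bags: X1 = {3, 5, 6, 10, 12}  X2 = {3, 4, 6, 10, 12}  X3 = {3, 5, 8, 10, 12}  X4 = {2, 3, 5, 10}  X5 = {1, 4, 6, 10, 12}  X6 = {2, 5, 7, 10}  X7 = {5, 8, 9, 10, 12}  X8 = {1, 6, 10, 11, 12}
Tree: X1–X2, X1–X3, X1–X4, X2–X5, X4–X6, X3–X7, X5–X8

No — edge (6,2) lies in no bag.

A tree decomposition must satisfy three properties: every vertex lies in some bag; for every edge, both endpoints lie together in some bag; and for every vertex, the bags containing it form a connected subtree. Here edge (6,2) lies in no bag, so the decomposition is invalid.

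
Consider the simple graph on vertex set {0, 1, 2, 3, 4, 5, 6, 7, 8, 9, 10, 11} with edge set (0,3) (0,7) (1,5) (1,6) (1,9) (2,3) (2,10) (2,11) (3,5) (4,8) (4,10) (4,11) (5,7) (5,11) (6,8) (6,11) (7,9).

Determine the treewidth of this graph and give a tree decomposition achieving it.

Every bag has size at most 4, so the width is 4 − 1 = 3 and tw(G) ≤ 3. For the lower bound: the 4 vertex sets {0,7,9}, {1}, {5}, {2,3,6,11} are disjoint, each induces a connected subgraph, and every pair is joined by at least one edge of G. Contracting each set to a single vertex therefore yields K_{4} as a minor, and since treewidth is minor-monotone, tw(G) ≥ tw(K_{4}) = 3. Combining the bounds, tw(G) = 3.

Treewidth 3.
Bags: B1 = {0, 1, 7, 9}  B2 = {0, 1, 5, 7}  B3 = {0, 1, 3, 5}  B4 = {1, 3, 5, 6}  B5 = {3, 5, 6, 11}  B6 = {2, 3, 6, 11}  B7 = {2, 6, 8, 11}  B8 = {2, 4, 8, 11}  B9 = {2, 4, 8, 10}
Tree: B1–B2, B2–B3, B3–B4, B4–B5, B5–B6, B6–B7, B7–B8, B8–B9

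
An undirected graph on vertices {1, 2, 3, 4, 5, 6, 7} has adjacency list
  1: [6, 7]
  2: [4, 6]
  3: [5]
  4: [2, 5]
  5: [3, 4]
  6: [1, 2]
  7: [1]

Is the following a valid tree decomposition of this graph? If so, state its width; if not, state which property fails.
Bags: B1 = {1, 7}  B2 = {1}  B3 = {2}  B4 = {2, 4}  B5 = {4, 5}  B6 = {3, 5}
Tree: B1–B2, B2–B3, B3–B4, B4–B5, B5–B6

A tree decomposition must satisfy three properties: every vertex lies in some bag; for every edge, both endpoints lie together in some bag; and for every vertex, the bags containing it form a connected subtree. Here vertex 6 appears in no bag, so the decomposition is invalid.

No — vertex 6 appears in no bag.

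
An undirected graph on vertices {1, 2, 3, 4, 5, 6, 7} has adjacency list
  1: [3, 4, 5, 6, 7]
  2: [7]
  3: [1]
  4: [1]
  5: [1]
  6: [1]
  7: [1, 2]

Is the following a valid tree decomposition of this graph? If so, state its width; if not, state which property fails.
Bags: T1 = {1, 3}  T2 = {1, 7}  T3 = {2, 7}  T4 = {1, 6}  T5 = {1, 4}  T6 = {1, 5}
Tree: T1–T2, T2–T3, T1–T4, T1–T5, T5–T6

Yes; width 1.

Every vertex of G appears in some bag (union = {1, 2, 3, 4, 5, 6, 7}); every edge is covered by a bag; and for each vertex v the set of bags containing v is connected in the bag tree. The decomposition is therefore valid. The largest bag has 2 vertices, so the width is 1.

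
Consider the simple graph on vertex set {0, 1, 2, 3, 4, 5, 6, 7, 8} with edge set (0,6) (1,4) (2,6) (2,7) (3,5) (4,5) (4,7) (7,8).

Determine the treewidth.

1

A width-1 tree decomposition is:
Bags: B1 = {4, 7}  B2 = {2, 7}  B3 = {4, 5}  B4 = {3, 5}  B5 = {7, 8}  B6 = {2, 6}  B7 = {0, 6}  B8 = {1, 4}
Tree: B1–B2, B1–B3, B3–B4, B1–B5, B2–B6, B6–B7, B3–B8
Every bag has size at most 2, so the width is 2 − 1 = 1 and tw(G) ≤ 1. Since G has at least one edge (e.g. 7–4), it is not an edgeless graph, so tw(G) ≥ 1. Hence tw(G) = 1 exactly.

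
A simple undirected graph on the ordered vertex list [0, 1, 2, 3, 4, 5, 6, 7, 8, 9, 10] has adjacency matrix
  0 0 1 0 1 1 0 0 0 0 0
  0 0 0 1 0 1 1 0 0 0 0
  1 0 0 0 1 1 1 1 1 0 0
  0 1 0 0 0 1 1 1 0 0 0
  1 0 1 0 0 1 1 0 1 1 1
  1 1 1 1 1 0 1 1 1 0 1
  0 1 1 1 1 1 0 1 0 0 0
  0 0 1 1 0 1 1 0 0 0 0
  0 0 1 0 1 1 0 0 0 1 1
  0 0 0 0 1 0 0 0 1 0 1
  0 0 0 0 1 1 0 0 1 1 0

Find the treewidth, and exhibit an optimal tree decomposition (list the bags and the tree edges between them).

Each bag holds 4 vertices, so the decomposition has width 3, which upper-bounds the treewidth. Conversely, {4, 8, 9, 10} is a clique of size 4, and the vertices of any clique must share a bag in every tree decomposition; so some bag has ≥ 4 vertices and tw(G) ≥ 3. Hence tw(G) = 3 exactly.

Treewidth 3.
Bags: B1 = {2, 4, 5, 8}  B2 = {2, 4, 5, 6}  B3 = {4, 5, 8, 10}  B4 = {2, 5, 6, 7}  B5 = {0, 2, 4, 5}  B6 = {3, 5, 6, 7}  B7 = {1, 3, 5, 6}  B8 = {4, 8, 9, 10}
Tree: B1–B2, B1–B3, B2–B4, B2–B5, B4–B6, B6–B7, B3–B8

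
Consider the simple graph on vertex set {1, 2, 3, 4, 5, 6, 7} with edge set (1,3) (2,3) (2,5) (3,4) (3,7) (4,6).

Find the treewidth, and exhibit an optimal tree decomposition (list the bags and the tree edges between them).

Treewidth 1.
One optimal decomposition is:
Bags: B1 = {3, 4}  B2 = {4, 6}  B3 = {1, 3}  B4 = {2, 3}  B5 = {3, 7}  B6 = {2, 5}
Tree: B1–B2, B1–B3, B3–B4, B4–B5, B4–B6

Every bag has size at most 2, so the width is 2 − 1 = 1 and tw(G) ≤ 1. Any graph with an edge has treewidth ≥ 1, and G has the edge 4–3. Combining the bounds, tw(G) = 1.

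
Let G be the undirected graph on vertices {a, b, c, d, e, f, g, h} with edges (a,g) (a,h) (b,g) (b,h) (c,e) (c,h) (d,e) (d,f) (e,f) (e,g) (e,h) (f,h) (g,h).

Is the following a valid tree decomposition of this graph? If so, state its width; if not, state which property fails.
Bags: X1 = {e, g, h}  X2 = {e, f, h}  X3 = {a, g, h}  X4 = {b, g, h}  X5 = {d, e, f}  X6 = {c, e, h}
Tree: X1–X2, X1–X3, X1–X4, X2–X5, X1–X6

Yes; width 2.

Vertex coverage: the bags together contain {a, b, c, d, e, f, g, h}, the full vertex set. Edge coverage: each edge of G has both endpoints in at least one bag. Running intersection: for every vertex, the bags containing it form a connected subtree. All three properties hold, so this is a valid tree decomposition of width max|bag| − 1 = 2, and hence tw(G) ≤ 2.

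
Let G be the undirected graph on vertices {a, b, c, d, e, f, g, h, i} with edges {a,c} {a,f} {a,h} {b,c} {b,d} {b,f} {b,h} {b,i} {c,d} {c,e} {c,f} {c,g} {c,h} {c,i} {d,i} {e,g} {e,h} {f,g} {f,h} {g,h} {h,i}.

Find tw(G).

A width-3 tree decomposition is:
Bags: B1 = {b, c, f, h}  B2 = {a, c, f, h}  B3 = {c, f, g, h}  B4 = {b, c, h, i}  B5 = {b, c, d, i}  B6 = {c, e, g, h}
Tree: B1–B2, B2–B3, B1–B4, B4–B5, B3–B6
The largest bag has 4 vertices, giving width 3; this decomposition certifies tw(G) ≤ 3. On the other hand G contains the 4-clique {b, c, d, i}. A clique must lie in a single bag of any decomposition, so no decomposition can have width below 3. Combining the bounds, tw(G) = 3.

3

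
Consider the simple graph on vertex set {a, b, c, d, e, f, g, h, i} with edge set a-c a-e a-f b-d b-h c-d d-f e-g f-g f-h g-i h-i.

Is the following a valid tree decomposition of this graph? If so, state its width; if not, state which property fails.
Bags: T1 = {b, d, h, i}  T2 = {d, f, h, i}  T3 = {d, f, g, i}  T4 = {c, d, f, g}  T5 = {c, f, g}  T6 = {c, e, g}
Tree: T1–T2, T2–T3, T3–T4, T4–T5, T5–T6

A tree decomposition must satisfy three properties: every vertex lies in some bag; for every edge, both endpoints lie together in some bag; and for every vertex, the bags containing it form a connected subtree. Here vertex a appears in no bag, so the decomposition is invalid.

No — vertex a appears in no bag.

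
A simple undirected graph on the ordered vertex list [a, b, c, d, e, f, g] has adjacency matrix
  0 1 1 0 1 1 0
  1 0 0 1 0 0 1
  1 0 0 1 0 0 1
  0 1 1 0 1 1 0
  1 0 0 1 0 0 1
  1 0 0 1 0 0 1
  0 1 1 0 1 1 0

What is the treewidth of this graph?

3

A width-3 tree decomposition is:
Bags: B1 = {a, d, e, g}  B2 = {a, c, d, g}  B3 = {a, d, f, g}  B4 = {a, b, d, g}
Tree: B1–B2, B2–B3, B3–B4
Each bag holds 4 vertices, so the decomposition has width 3, which upper-bounds the treewidth. For the lower bound: the 4 vertex sets {e,g}, {a,c}, {d}, {f} are disjoint, each induces a connected subgraph, and every pair is joined by at least one edge of G. Contracting each set to a single vertex therefore yields K_{4} as a minor, and since treewidth is minor-monotone, tw(G) ≥ tw(K_{4}) = 3. Combining the bounds, tw(G) = 3.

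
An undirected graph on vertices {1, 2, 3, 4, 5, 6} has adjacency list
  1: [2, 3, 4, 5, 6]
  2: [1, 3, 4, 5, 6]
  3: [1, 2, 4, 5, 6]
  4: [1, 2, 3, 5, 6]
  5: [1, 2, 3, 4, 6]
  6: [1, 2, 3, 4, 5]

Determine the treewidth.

5

A width-5 tree decomposition is:
Bags: B1 = {1, 2, 3, 4, 5, 6}
Tree: (single bag)
With just one bag of size 6, the width is 6 − 1 = 5, so tw(G) ≤ 5. For the lower bound, the 6 vertices {1, 2, 3, 4, 5, 6} are pairwise adjacent, and any tree decomposition puts a clique entirely inside one bag — forcing width ≥ 5. Therefore the treewidth is 5.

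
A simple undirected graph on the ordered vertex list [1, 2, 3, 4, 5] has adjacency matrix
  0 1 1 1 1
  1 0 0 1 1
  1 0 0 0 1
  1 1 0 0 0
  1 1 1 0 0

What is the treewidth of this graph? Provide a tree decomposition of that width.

Each bag holds 3 vertices, so the decomposition has width 2, which upper-bounds the treewidth. For the lower bound, the 3 vertices {1, 2, 4} are pairwise adjacent, and any tree decomposition puts a clique entirely inside one bag — forcing width ≥ 2. The upper and lower bounds meet at 2, so that is the treewidth.

Treewidth 2.
Bags: B1 = {1, 2, 5}  B2 = {1, 3, 5}  B3 = {1, 2, 4}
Tree: B1–B2, B1–B3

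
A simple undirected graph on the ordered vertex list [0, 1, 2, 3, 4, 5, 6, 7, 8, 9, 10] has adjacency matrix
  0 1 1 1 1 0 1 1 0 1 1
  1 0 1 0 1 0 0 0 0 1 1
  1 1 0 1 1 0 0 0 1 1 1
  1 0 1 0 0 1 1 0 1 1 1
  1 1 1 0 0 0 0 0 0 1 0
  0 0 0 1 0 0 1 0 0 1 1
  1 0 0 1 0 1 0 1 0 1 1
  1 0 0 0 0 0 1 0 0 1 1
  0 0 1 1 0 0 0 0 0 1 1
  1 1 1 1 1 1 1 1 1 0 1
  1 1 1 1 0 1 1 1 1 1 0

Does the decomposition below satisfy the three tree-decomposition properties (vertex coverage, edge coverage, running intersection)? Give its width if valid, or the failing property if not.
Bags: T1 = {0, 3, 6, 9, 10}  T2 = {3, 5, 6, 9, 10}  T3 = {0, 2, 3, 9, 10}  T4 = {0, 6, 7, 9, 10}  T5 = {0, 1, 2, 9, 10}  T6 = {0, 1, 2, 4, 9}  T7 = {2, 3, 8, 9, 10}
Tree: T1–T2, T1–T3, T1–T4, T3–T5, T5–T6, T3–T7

Checking the three conditions: (i) the bags cover all of {0, 1, 2, 3, 4, 5, 6, 7, 8, 9, 10}; (ii) for each edge, some bag contains both endpoints; (iii) the bags containing any fixed vertex form a subtree. All hold, so the decomposition is valid with width 5 − 1 = 4.

Yes; width 4.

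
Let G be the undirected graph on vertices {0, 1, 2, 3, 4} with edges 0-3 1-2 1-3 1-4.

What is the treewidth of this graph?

A width-1 tree decomposition is:
Bags: B1 = {1, 3}  B2 = {1, 4}  B3 = {1, 2}  B4 = {0, 3}
Tree: B1–B2, B2–B3, B1–B4
Every bag has size at most 2, so the width is 2 − 1 = 1 and tw(G) ≤ 1. Since G has at least one edge (e.g. 1–3), it is not an edgeless graph, so tw(G) ≥ 1. The upper and lower bounds meet at 1, so that is the treewidth.

1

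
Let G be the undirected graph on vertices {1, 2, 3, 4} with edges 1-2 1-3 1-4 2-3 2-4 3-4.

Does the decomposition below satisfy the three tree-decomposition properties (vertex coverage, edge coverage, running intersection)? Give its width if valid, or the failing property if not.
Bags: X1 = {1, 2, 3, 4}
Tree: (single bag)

Vertex coverage: the bags together contain {1, 2, 3, 4}, the full vertex set. Edge coverage: each edge of G has both endpoints in at least one bag. Running intersection: for every vertex, the bags containing it form a connected subtree. All three properties hold, so this is a valid tree decomposition of width max|bag| − 1 = 3, and hence tw(G) ≤ 3.

Yes; width 3.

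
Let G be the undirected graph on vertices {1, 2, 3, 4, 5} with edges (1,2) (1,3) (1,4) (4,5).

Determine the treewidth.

A width-1 tree decomposition is:
Bags: B1 = {4, 5}  B2 = {1, 4}  B3 = {1, 3}  B4 = {1, 2}
Tree: B1–B2, B2–B3, B3–B4
Every bag has size at most 2, so the width is 2 − 1 = 1 and tw(G) ≤ 1. G has an edge, so its treewidth is at least 1. Therefore the treewidth is 1.

1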